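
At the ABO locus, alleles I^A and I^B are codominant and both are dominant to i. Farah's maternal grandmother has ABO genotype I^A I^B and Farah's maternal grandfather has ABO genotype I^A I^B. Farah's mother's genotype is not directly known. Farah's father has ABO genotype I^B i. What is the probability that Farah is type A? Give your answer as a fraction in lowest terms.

Farah's mother's ABO genotype from I^A I^B × I^A I^B: 1/4 I^A I^A, 1/2 I^A I^B, 1/4 I^B I^B.
Crossing each possibility with the father I^B i and summing P(type A): 1/4·1/2 + 1/2·1/4 + 1/4·0 = 1/4.

1/4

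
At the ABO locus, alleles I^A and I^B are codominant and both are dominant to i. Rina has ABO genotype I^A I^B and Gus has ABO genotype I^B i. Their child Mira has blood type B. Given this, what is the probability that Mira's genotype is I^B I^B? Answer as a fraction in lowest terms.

1/2

Cross I^A I^B × I^B i → 1/4 I^A I^B, 1/4 I^A i, 1/4 I^B I^B, 1/4 I^B i.
Type-B genotypes among offspring: I^B I^B (1/4), I^B i (1/4); total 1/2.
P(I^B I^B | type B) = (1/4) / (1/2) = 1/2.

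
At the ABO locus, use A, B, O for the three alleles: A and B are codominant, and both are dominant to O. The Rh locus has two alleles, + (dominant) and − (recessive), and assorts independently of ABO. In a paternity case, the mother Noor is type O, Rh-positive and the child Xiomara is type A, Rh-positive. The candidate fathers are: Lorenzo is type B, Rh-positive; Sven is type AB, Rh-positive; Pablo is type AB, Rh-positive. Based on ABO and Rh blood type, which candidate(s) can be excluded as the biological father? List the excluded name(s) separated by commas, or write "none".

A candidate is excluded only if no genotype consistent with his phenotype could produce a type A, Rh-positive child with a type O, Rh-positive mother.
Lorenzo (type B, Rh+): no genotype consistent with that phenotype can produce a type-A Rh+ child with a type-O mother.

Lorenzo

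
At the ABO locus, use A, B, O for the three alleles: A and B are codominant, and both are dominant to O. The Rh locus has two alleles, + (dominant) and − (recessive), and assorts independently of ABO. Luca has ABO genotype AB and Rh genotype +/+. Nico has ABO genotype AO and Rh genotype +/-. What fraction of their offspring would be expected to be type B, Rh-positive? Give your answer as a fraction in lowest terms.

ABO cross AB × AO → offspring phenotypes: 1/2 A, 1/4 B, 1/4 AB.
Rh cross +/+ × +/- → 1 Rh+.
Independent loci: P(type B, Rh-positive) = 1/4 × 1 = 1/4.

1/4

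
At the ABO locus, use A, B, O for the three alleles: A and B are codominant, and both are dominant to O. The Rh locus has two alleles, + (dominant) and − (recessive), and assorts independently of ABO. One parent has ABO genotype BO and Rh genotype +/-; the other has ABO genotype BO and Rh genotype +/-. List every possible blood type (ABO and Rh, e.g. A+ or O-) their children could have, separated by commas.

O+, O-, B+, B-

Gametes from BO × BO give offspring ABO genotypes BB, BO, OO, i.e. phenotypes O, B.
Rh cross +/- × +/- → phenotypes Rh+, Rh-.
Combining independently: O+, O-, B+, B-.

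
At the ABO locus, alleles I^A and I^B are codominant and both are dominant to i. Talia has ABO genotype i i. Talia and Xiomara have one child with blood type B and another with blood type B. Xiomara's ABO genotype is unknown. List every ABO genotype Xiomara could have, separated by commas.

I^A I^B, I^B I^B, I^B i

For each candidate genotype of Xiomara, check whether crossing it with i i can produce every observed child phenotype.
  I^A I^A → possible child types {A} ✗
  I^A I^B → possible child types {A, B} ✓
  I^A i → possible child types {O, A} ✗
  I^B I^B → possible child types {B} ✓
  I^B i → possible child types {O, B} ✓
  i i → possible child types {O} ✗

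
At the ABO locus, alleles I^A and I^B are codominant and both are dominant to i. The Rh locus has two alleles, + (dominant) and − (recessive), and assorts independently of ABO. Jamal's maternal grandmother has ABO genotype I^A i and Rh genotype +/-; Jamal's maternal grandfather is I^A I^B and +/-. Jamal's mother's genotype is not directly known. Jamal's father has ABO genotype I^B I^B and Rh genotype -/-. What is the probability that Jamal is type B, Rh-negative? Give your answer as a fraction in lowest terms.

1/4

Jamal's mother's ABO genotype from I^A i × I^A I^B: 1/4 I^A I^A, 1/4 I^A I^B, 1/4 I^A i, 1/4 I^B i.
Crossing each possibility with the father I^B I^B and summing P(type B): 1/4·0 + 1/4·1/2 + 1/4·1/2 + 1/4·1 = 1/2.
Similarly for Rh via the mother's Rh distribution: P(Rh-) = 1/2.
Independent loci: 1/2 × 1/2 = 1/4.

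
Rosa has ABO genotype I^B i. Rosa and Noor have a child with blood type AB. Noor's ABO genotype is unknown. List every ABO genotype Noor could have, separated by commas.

I^A I^A, I^A I^B, I^A i

For each candidate genotype of Noor, check whether crossing it with I^B i can produce every observed child phenotype.
  I^A I^A → possible child types {A, AB} ✓
  I^A I^B → possible child types {A, B, AB} ✓
  I^A i → possible child types {O, A, B, AB} ✓
  I^B I^B → possible child types {B} ✗
  I^B i → possible child types {O, B} ✗
  i i → possible child types {O, B} ✗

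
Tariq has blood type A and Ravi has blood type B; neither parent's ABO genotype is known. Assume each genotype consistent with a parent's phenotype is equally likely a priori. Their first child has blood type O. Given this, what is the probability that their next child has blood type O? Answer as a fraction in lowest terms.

1/4

Possible genotypes: Tariq ∈ {AA, AO}; Ravi ∈ {BB, BO}.
Weight each parental genotype pair by prior × P(type-O child):
  AO × BO: posterior weight 1; P(next child type O) = 1/4.
Weighted sum = 1/4.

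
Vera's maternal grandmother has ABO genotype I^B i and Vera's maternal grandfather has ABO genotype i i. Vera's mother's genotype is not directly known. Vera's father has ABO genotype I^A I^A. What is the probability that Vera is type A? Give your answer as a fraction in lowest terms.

3/4

Vera's mother's ABO genotype from I^B i × i i: 1/2 I^B i, 1/2 i i.
Crossing each possibility with the father I^A I^A and summing P(type A): 1/2·1/2 + 1/2·1 = 3/4.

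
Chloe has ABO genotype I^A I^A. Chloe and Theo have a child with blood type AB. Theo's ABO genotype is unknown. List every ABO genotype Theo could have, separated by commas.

I^A I^B, I^B I^B, I^B i

For each candidate genotype of Theo, check whether crossing it with I^A I^A can produce every observed child phenotype.
  I^A I^A → possible child types {A} ✗
  I^A I^B → possible child types {A, AB} ✓
  I^A i → possible child types {A} ✗
  I^B I^B → possible child types {AB} ✓
  I^B i → possible child types {A, AB} ✓
  i i → possible child types {A} ✗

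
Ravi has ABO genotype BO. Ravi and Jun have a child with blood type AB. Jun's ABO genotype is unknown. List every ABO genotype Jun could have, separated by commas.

For each candidate genotype of Jun, check whether crossing it with BO can produce every observed child phenotype.
  AA → possible child types {A, AB} ✓
  AB → possible child types {A, B, AB} ✓
  AO → possible child types {O, A, B, AB} ✓
  BB → possible child types {B} ✗
  BO → possible child types {O, B} ✗
  OO → possible child types {O, B} ✗

AA, AB, AO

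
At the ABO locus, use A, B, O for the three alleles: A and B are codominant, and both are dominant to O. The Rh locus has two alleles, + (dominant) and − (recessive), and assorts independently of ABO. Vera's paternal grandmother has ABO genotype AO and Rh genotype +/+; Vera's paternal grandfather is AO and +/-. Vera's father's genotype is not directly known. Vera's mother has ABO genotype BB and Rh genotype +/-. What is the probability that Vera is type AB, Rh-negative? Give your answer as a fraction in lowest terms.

Vera's father's ABO genotype from AO × AO: 1/4 AA, 1/2 AO, 1/4 OO.
Crossing each possibility with the mother BB and summing P(type AB): 1/4·1 + 1/2·1/2 + 1/4·0 = 1/2.
Similarly for Rh via the father's Rh distribution: P(Rh-) = 1/8.
Independent loci: 1/2 × 1/8 = 1/16.

1/16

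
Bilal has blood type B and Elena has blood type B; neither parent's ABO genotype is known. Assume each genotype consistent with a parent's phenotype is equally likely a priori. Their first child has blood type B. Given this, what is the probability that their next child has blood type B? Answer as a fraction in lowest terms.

19/20

Possible genotypes: Bilal ∈ {BB, BO}; Elena ∈ {BB, BO}.
Weight each parental genotype pair by prior × P(type-B child):
  BB × BB: posterior weight 4/15; P(next child type B) = 1.
  BB × BO: posterior weight 4/15; P(next child type B) = 1.
  BO × BB: posterior weight 4/15; P(next child type B) = 1.
  BO × BO: posterior weight 1/5; P(next child type B) = 3/4.
Weighted sum = 19/20.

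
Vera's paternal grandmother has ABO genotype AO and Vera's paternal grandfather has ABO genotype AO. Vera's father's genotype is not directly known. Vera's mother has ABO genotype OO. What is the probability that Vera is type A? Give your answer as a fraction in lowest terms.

Vera's father's ABO genotype from AO × AO: 1/4 AA, 1/2 AO, 1/4 OO.
Crossing each possibility with the mother OO and summing P(type A): 1/4·1 + 1/2·1/2 + 1/4·0 = 1/2.

1/2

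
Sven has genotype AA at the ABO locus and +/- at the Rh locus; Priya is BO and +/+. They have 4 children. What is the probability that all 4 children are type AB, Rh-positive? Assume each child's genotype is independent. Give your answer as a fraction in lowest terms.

ABO cross AA × BO → 1/2 A, 1/2 AB.
Rh cross +/- × +/+ → 1 Rh+; so P(type AB, Rh-positive) = 1/2 × 1 = 1/2 per child.
All 4 independent: (1/2)^4 = 1/16.

1/16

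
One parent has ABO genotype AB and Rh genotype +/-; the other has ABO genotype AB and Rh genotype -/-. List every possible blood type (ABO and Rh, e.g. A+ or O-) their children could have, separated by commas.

Gametes from AB × AB give offspring ABO genotypes AA, AB, BB, i.e. phenotypes A, B, AB.
Rh cross +/- × -/- → phenotypes Rh+, Rh-.
Combining independently: A+, A-, B+, B-, AB+, AB-.

A+, A-, B+, B-, AB+, AB-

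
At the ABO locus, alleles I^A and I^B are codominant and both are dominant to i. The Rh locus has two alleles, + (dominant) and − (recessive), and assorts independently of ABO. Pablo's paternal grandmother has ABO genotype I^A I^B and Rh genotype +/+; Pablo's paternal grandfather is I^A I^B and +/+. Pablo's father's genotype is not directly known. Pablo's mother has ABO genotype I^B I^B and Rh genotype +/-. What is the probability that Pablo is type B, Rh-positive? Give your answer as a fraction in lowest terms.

Pablo's father's ABO genotype from I^A I^B × I^A I^B: 1/4 I^A I^A, 1/2 I^A I^B, 1/4 I^B I^B.
Crossing each possibility with the mother I^B I^B and summing P(type B): 1/4·0 + 1/2·1/2 + 1/4·1 = 1/2.
Similarly for Rh via the father's Rh distribution: P(Rh+) = 1.
Independent loci: 1/2 × 1 = 1/2.

1/2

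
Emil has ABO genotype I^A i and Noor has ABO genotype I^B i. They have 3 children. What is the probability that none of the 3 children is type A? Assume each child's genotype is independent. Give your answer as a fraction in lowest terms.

ABO cross I^A i × I^B i → 1/4 O, 1/4 A, 1/4 B, 1/4 AB.
So P(type A) = 1/4 per child.
P(not type A) = 3/4 for one child; (3/4)^3 = 27/64.

27/64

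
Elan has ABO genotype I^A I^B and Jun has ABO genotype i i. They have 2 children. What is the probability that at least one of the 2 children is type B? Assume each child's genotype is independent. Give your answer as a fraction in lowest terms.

ABO cross I^A I^B × i i → 1/2 A, 1/2 B.
So P(type B) = 1/2 per child.
P(none) = (1/2)^2 = 1/4; P(at least one) = 1 − 1/4 = 3/4.

3/4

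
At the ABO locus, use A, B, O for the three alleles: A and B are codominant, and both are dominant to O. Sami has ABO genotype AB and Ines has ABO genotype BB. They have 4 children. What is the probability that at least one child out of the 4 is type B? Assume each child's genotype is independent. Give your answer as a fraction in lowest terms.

15/16

ABO cross AB × BB → 1/2 B, 1/2 AB.
So P(type B) = 1/2 per child.
P(none) = (1/2)^4 = 1/16; P(at least one) = 1 − 1/16 = 15/16.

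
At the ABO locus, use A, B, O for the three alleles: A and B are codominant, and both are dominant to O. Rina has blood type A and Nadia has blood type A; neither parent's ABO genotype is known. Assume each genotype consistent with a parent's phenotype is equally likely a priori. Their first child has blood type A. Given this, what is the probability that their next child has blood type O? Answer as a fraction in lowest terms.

1/20

Possible genotypes: Rina ∈ {AA, AO}; Nadia ∈ {AA, AO}.
Weight each parental genotype pair by prior × P(type-A child):
  AA × AA: posterior weight 4/15; P(next child type O) = 0.
  AA × AO: posterior weight 4/15; P(next child type O) = 0.
  AO × AA: posterior weight 4/15; P(next child type O) = 0.
  AO × AO: posterior weight 1/5; P(next child type O) = 1/4.
Weighted sum = 1/20.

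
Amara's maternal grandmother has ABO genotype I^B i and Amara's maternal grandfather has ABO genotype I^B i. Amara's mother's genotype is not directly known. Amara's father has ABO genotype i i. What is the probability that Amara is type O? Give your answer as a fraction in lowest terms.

Amara's mother's ABO genotype from I^B i × I^B i: 1/4 I^B I^B, 1/2 I^B i, 1/4 i i.
Crossing each possibility with the father i i and summing P(type O): 1/4·0 + 1/2·1/2 + 1/4·1 = 1/2.

1/2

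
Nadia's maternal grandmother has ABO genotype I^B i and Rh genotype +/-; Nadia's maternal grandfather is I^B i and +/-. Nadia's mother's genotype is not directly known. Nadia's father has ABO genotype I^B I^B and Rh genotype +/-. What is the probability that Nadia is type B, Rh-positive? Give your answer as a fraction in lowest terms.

3/4

Nadia's mother's ABO genotype from I^B i × I^B i: 1/4 I^B I^B, 1/2 I^B i, 1/4 i i.
Crossing each possibility with the father I^B I^B and summing P(type B): 1/4·1 + 1/2·1 + 1/4·1 = 1.
Similarly for Rh via the mother's Rh distribution: P(Rh+) = 3/4.
Independent loci: 1 × 3/4 = 3/4.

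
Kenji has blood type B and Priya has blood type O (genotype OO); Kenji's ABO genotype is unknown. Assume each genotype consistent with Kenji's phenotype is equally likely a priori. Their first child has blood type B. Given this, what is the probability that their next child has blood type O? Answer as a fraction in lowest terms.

1/6

Possible genotypes: Kenji ∈ {BB, BO}; Priya ∈ {OO}.
Weight each parental genotype pair by prior × P(type-B child):
  BB × OO: posterior weight 2/3; P(next child type O) = 0.
  BO × OO: posterior weight 1/3; P(next child type O) = 1/2.
Weighted sum = 1/6.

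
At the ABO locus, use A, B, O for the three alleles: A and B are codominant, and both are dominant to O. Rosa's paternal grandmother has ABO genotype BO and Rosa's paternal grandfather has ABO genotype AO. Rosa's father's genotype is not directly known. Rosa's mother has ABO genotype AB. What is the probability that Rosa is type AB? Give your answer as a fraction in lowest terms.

1/4

Rosa's father's ABO genotype from BO × AO: 1/4 AB, 1/4 AO, 1/4 BO, 1/4 OO.
Crossing each possibility with the mother AB and summing P(type AB): 1/4·1/2 + 1/4·1/4 + 1/4·1/4 + 1/4·0 = 1/4.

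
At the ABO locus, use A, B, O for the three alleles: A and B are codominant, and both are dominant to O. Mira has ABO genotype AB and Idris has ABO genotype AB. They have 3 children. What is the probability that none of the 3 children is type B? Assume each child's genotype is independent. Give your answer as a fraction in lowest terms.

27/64

ABO cross AB × AB → 1/4 A, 1/4 B, 1/2 AB.
So P(type B) = 1/4 per child.
P(not type B) = 3/4 for one child; (3/4)^3 = 27/64.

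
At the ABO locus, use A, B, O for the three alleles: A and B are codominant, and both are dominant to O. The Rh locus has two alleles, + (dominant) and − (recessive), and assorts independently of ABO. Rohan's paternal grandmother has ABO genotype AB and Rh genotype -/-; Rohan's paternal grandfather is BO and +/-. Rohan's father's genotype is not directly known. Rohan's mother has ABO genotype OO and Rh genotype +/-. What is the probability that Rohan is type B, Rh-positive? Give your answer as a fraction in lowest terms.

Rohan's father's ABO genotype from AB × BO: 1/4 AB, 1/4 AO, 1/4 BB, 1/4 BO.
Crossing each possibility with the mother OO and summing P(type B): 1/4·1/2 + 1/4·0 + 1/4·1 + 1/4·1/2 = 1/2.
Similarly for Rh via the father's Rh distribution: P(Rh+) = 5/8.
Independent loci: 1/2 × 5/8 = 5/16.

5/16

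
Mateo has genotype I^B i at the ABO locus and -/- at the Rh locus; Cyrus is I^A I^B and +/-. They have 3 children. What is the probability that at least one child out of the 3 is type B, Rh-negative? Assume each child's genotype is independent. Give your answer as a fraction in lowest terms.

ABO cross I^B i × I^A I^B → 1/4 A, 1/2 B, 1/4 AB.
Rh cross -/- × +/- → 1/2 Rh+, 1/2 Rh-; so P(type B, Rh-negative) = 1/2 × 1/2 = 1/4 per child.
P(none) = (3/4)^3 = 27/64; P(at least one) = 1 − 27/64 = 37/64.

37/64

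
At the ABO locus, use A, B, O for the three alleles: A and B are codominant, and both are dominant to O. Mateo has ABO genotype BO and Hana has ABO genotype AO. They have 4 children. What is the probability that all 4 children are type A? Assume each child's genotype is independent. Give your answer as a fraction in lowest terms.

1/256

ABO cross BO × AO → 1/4 O, 1/4 A, 1/4 B, 1/4 AB.
So P(type A) = 1/4 per child.
All 4 independent: (1/4)^4 = 1/256.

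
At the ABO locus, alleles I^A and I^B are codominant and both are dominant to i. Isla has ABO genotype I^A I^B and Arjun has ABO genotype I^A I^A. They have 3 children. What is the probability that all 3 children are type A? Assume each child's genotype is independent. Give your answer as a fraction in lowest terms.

ABO cross I^A I^B × I^A I^A → 1/2 A, 1/2 AB.
So P(type A) = 1/2 per child.
All 3 independent: (1/2)^3 = 1/8.

1/8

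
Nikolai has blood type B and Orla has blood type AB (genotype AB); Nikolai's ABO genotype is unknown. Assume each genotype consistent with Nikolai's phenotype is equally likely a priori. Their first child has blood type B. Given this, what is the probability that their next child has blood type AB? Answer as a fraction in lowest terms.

Possible genotypes: Nikolai ∈ {BB, BO}; Orla ∈ {AB}.
Weight each parental genotype pair by prior × P(type-B child):
  BB × AB: posterior weight 1/2; P(next child type AB) = 1/2.
  BO × AB: posterior weight 1/2; P(next child type AB) = 1/4.
Weighted sum = 3/8.

3/8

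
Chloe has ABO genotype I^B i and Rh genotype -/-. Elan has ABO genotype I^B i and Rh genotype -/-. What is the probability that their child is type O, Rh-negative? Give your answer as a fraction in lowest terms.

ABO cross I^B i × I^B i → offspring phenotypes: 1/4 O, 3/4 B.
Rh cross -/- × -/- → 1 Rh-.
Independent loci: P(type O, Rh-negative) = 1/4 × 1 = 1/4.

1/4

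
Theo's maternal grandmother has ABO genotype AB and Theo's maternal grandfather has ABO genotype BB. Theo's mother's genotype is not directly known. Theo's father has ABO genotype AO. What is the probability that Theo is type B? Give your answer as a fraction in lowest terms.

Theo's mother's ABO genotype from AB × BB: 1/2 AB, 1/2 BB.
Crossing each possibility with the father AO and summing P(type B): 1/2·1/4 + 1/2·1/2 = 3/8.

3/8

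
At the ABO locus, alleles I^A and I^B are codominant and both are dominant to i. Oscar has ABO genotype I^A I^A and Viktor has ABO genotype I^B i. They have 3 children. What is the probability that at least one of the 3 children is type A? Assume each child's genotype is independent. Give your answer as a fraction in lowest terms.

ABO cross I^A I^A × I^B i → 1/2 A, 1/2 AB.
So P(type A) = 1/2 per child.
P(none) = (1/2)^3 = 1/8; P(at least one) = 1 − 1/8 = 7/8.

7/8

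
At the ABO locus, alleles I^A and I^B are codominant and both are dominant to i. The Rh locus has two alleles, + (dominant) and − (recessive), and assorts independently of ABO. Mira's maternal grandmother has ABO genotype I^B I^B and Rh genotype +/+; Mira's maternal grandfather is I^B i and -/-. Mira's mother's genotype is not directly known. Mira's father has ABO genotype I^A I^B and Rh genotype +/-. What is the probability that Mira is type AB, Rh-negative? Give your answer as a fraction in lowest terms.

3/32

Mira's mother's ABO genotype from I^B I^B × I^B i: 1/2 I^B I^B, 1/2 I^B i.
Crossing each possibility with the father I^A I^B and summing P(type AB): 1/2·1/2 + 1/2·1/4 = 3/8.
Similarly for Rh via the mother's Rh distribution: P(Rh-) = 1/4.
Independent loci: 3/8 × 1/4 = 3/32.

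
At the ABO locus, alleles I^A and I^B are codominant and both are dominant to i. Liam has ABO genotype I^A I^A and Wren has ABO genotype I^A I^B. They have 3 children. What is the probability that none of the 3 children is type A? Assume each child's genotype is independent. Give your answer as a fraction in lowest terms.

ABO cross I^A I^A × I^A I^B → 1/2 A, 1/2 AB.
So P(type A) = 1/2 per child.
P(not type A) = 1/2 for one child; (1/2)^3 = 1/8.

1/8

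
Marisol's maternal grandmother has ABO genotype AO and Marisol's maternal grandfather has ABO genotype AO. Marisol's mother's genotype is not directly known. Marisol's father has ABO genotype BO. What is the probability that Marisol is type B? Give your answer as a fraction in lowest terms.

Marisol's mother's ABO genotype from AO × AO: 1/4 AA, 1/2 AO, 1/4 OO.
Crossing each possibility with the father BO and summing P(type B): 1/4·0 + 1/2·1/4 + 1/4·1/2 = 1/4.

1/4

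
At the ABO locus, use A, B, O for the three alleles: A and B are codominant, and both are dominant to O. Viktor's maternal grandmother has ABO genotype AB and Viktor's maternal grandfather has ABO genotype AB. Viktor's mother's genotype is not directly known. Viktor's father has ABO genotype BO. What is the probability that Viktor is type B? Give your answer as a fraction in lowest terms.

1/2

Viktor's mother's ABO genotype from AB × AB: 1/4 AA, 1/2 AB, 1/4 BB.
Crossing each possibility with the father BO and summing P(type B): 1/4·0 + 1/2·1/2 + 1/4·1 = 1/2.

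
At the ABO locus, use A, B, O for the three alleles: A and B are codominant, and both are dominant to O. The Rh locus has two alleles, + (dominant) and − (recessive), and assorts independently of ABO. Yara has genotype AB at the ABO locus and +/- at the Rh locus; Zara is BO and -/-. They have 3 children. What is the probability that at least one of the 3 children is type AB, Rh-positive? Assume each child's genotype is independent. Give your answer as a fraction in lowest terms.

169/512

ABO cross AB × BO → 1/4 A, 1/2 B, 1/4 AB.
Rh cross +/- × -/- → 1/2 Rh+, 1/2 Rh-; so P(type AB, Rh-positive) = 1/4 × 1/2 = 1/8 per child.
P(none) = (7/8)^3 = 343/512; P(at least one) = 1 − 343/512 = 169/512.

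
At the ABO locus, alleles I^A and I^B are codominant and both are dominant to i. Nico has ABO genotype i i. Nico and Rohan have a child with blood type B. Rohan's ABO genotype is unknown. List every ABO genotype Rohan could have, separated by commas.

For each candidate genotype of Rohan, check whether crossing it with i i can produce every observed child phenotype.
  I^A I^A → possible child types {A} ✗
  I^A I^B → possible child types {A, B} ✓
  I^A i → possible child types {O, A} ✗
  I^B I^B → possible child types {B} ✓
  I^B i → possible child types {O, B} ✓
  i i → possible child types {O} ✗

I^A I^B, I^B I^B, I^B i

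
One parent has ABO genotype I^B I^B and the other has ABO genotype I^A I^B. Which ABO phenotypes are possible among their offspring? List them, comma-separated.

B, AB

Gametes from I^B I^B × I^A I^B give offspring ABO genotypes I^A I^B, I^B I^B, i.e. phenotypes B, AB.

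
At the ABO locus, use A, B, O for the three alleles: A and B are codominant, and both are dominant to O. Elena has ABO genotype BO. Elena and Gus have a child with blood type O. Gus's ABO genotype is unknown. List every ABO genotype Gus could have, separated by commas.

AO, BO, OO

For each candidate genotype of Gus, check whether crossing it with BO can produce every observed child phenotype.
  AA → possible child types {A, AB} ✗
  AB → possible child types {A, B, AB} ✗
  AO → possible child types {O, A, B, AB} ✓
  BB → possible child types {B} ✗
  BO → possible child types {O, B} ✓
  OO → possible child types {O, B} ✓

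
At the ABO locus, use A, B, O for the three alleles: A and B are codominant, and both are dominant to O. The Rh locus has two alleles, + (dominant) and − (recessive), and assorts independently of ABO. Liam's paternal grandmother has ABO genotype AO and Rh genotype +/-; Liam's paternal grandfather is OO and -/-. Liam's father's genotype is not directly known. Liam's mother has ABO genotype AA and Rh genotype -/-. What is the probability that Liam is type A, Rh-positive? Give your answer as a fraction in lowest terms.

Liam's father's ABO genotype from AO × OO: 1/2 AO, 1/2 OO.
Crossing each possibility with the mother AA and summing P(type A): 1/2·1 + 1/2·1 = 1.
Similarly for Rh via the father's Rh distribution: P(Rh+) = 1/4.
Independent loci: 1 × 1/4 = 1/4.

1/4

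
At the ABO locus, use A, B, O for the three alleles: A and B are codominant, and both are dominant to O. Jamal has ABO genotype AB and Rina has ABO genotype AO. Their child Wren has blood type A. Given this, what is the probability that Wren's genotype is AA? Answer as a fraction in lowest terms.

Cross AB × AO → 1/4 AA, 1/4 AB, 1/4 AO, 1/4 BO.
Type-A genotypes among offspring: AA (1/4), AO (1/4); total 1/2.
P(AA | type A) = (1/4) / (1/2) = 1/2.

1/2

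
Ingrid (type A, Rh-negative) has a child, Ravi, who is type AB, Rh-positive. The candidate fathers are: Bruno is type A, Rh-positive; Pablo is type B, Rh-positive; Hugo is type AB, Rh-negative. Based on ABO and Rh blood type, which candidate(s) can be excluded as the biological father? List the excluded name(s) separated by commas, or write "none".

Bruno, Hugo

A candidate is excluded only if no genotype consistent with his phenotype could produce a type AB, Rh-positive child with a type A, Rh-negative mother.
Bruno (type A, Rh+): no genotype consistent with that phenotype can produce a type-AB Rh+ child with a type-A mother.
Hugo (type AB, Rh-): no genotype consistent with that phenotype can produce a type-AB Rh+ child with a type-A mother.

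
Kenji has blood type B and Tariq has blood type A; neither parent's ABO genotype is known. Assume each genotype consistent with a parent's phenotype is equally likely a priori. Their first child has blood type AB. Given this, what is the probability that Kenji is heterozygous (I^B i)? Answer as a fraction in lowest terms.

Possible genotypes: Kenji ∈ {I^B I^B, I^B i}; Tariq ∈ {I^A I^A, I^A i}.
Weight each parental genotype pair by prior × P(type-AB child):
  I^B I^B × I^A I^A: posterior weight 4/9.
  I^B I^B × I^A i: posterior weight 2/9.
  I^B i × I^A I^A: posterior weight 2/9.
  I^B i × I^A i: posterior weight 1/9.
Sum the posterior weight over pairs where Kenji is I^B i: 1/3.

1/3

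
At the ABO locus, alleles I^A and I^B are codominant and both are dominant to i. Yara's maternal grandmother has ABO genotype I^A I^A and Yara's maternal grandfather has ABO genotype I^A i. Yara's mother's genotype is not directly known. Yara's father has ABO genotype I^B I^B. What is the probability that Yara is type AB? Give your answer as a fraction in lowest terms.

Yara's mother's ABO genotype from I^A I^A × I^A i: 1/2 I^A I^A, 1/2 I^A i.
Crossing each possibility with the father I^B I^B and summing P(type AB): 1/2·1 + 1/2·1/2 = 3/4.

3/4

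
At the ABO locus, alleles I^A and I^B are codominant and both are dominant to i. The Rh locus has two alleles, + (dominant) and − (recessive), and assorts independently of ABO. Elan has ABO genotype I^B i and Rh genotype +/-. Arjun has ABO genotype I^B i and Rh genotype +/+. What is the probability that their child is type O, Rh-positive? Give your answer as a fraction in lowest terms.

ABO cross I^B i × I^B i → offspring phenotypes: 1/4 O, 3/4 B.
Rh cross +/- × +/+ → 1 Rh+.
Independent loci: P(type O, Rh-positive) = 1/4 × 1 = 1/4.

1/4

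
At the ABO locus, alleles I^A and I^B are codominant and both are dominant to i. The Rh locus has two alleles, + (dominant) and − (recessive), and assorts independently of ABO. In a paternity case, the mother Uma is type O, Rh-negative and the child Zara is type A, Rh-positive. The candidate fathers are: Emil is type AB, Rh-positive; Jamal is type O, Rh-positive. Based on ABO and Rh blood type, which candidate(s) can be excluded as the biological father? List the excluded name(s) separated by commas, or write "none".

A candidate is excluded only if no genotype consistent with his phenotype could produce a type A, Rh-positive child with a type O, Rh-negative mother.
Jamal (type O, Rh+): no genotype consistent with that phenotype can produce a type-A Rh+ child with a type-O mother.

Jamal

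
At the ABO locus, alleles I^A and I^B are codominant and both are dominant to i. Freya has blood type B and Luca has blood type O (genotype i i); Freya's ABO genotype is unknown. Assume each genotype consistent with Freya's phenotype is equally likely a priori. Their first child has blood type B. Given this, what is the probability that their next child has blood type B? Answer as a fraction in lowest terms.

Possible genotypes: Freya ∈ {I^B I^B, I^B i}; Luca ∈ {i i}.
Weight each parental genotype pair by prior × P(type-B child):
  I^B I^B × i i: posterior weight 2/3; P(next child type B) = 1.
  I^B i × i i: posterior weight 1/3; P(next child type B) = 1/2.
Weighted sum = 5/6.

5/6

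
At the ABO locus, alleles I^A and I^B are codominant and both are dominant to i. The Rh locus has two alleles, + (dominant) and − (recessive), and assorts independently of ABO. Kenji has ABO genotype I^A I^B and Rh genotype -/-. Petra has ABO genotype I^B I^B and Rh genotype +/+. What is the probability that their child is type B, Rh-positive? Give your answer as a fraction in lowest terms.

1/2

ABO cross I^A I^B × I^B I^B → offspring phenotypes: 1/2 B, 1/2 AB.
Rh cross -/- × +/+ → 1 Rh+.
Independent loci: P(type B, Rh-positive) = 1/2 × 1 = 1/2.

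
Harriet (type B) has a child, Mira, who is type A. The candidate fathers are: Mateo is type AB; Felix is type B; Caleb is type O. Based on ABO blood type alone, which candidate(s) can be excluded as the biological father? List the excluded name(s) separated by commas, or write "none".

Felix, Caleb

A candidate is excluded only if no genotype consistent with his phenotype could produce a type A child with a type B mother.
Felix (type B): no genotype consistent with that phenotype can produce a type-A child with a type-B mother.
Caleb (type O): no genotype consistent with that phenotype can produce a type-A child with a type-B mother.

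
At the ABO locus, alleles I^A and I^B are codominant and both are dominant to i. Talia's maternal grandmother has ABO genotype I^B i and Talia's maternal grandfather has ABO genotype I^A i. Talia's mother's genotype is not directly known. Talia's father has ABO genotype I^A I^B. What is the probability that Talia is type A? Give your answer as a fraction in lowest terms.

Talia's mother's ABO genotype from I^B i × I^A i: 1/4 I^A I^B, 1/4 I^A i, 1/4 I^B i, 1/4 i i.
Crossing each possibility with the father I^A I^B and summing P(type A): 1/4·1/4 + 1/4·1/2 + 1/4·1/4 + 1/4·1/2 = 3/8.

3/8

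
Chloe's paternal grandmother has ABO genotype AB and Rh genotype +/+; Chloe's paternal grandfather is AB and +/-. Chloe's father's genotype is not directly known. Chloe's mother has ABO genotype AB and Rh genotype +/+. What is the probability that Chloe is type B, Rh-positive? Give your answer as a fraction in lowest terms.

1/4

Chloe's father's ABO genotype from AB × AB: 1/4 AA, 1/2 AB, 1/4 BB.
Crossing each possibility with the mother AB and summing P(type B): 1/4·0 + 1/2·1/4 + 1/4·1/2 = 1/4.
Similarly for Rh via the father's Rh distribution: P(Rh+) = 1.
Independent loci: 1/4 × 1 = 1/4.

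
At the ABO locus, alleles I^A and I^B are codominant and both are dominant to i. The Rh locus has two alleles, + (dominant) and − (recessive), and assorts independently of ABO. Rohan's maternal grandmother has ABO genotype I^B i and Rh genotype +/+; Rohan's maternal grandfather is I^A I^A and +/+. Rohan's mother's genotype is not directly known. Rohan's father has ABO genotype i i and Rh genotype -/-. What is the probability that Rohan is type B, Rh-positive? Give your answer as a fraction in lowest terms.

Rohan's mother's ABO genotype from I^B i × I^A I^A: 1/2 I^A I^B, 1/2 I^A i.
Crossing each possibility with the father i i and summing P(type B): 1/2·1/2 + 1/2·0 = 1/4.
Similarly for Rh via the mother's Rh distribution: P(Rh+) = 1.
Independent loci: 1/4 × 1 = 1/4.

1/4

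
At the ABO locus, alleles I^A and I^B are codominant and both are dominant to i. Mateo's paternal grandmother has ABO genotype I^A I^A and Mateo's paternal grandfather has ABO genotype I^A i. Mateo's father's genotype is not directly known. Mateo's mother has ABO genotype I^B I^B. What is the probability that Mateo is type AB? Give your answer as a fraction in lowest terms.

Mateo's father's ABO genotype from I^A I^A × I^A i: 1/2 I^A I^A, 1/2 I^A i.
Crossing each possibility with the mother I^B I^B and summing P(type AB): 1/2·1 + 1/2·1/2 = 3/4.

3/4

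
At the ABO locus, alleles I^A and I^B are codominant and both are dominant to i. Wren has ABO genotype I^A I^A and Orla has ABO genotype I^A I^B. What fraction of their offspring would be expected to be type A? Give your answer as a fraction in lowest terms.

ABO cross I^A I^A × I^A I^B → offspring phenotypes: 1/2 A, 1/2 AB.
So P(type A) = 1/2.

1/2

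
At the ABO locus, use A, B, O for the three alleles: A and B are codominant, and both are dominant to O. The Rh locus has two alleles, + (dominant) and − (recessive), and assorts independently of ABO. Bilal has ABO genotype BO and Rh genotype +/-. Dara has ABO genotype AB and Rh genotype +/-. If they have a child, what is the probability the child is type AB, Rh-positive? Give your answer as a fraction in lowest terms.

3/16

ABO cross BO × AB → offspring phenotypes: 1/4 A, 1/2 B, 1/4 AB.
Rh cross +/- × +/- → 3/4 Rh+, 1/4 Rh-.
Independent loci: P(type AB, Rh-positive) = 1/4 × 3/4 = 3/16.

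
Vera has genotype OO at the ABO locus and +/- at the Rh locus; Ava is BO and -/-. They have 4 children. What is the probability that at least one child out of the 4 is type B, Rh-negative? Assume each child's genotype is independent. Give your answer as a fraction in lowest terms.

175/256

ABO cross OO × BO → 1/2 O, 1/2 B.
Rh cross +/- × -/- → 1/2 Rh+, 1/2 Rh-; so P(type B, Rh-negative) = 1/2 × 1/2 = 1/4 per child.
P(none) = (3/4)^4 = 81/256; P(at least one) = 1 − 81/256 = 175/256.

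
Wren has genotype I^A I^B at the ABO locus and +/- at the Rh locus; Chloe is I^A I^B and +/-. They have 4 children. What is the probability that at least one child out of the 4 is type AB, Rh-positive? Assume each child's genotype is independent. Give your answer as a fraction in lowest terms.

ABO cross I^A I^B × I^A I^B → 1/4 A, 1/4 B, 1/2 AB.
Rh cross +/- × +/- → 3/4 Rh+, 1/4 Rh-; so P(type AB, Rh-positive) = 1/2 × 3/4 = 3/8 per child.
P(none) = (5/8)^4 = 625/4096; P(at least one) = 1 − 625/4096 = 3471/4096.

3471/4096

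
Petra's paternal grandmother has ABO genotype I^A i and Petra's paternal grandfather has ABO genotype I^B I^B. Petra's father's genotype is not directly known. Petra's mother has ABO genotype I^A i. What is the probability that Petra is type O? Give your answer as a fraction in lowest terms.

1/8

Petra's father's ABO genotype from I^A i × I^B I^B: 1/2 I^A I^B, 1/2 I^B i.
Crossing each possibility with the mother I^A i and summing P(type O): 1/2·0 + 1/2·1/4 = 1/8.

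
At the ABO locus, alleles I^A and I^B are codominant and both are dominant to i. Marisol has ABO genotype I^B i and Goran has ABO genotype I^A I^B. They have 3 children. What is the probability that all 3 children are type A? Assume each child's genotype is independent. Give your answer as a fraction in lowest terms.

ABO cross I^B i × I^A I^B → 1/4 A, 1/2 B, 1/4 AB.
So P(type A) = 1/4 per child.
All 3 independent: (1/4)^3 = 1/64.

1/64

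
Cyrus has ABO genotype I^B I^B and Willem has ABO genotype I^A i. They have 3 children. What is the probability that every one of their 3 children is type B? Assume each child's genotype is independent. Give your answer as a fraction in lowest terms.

ABO cross I^B I^B × I^A i → 1/2 B, 1/2 AB.
So P(type B) = 1/2 per child.
All 3 independent: (1/2)^3 = 1/8.

1/8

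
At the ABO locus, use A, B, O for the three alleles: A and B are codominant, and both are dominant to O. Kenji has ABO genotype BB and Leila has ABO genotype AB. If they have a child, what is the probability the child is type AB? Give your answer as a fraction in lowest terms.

ABO cross BB × AB → offspring phenotypes: 1/2 B, 1/2 AB.
So P(type AB) = 1/2.

1/2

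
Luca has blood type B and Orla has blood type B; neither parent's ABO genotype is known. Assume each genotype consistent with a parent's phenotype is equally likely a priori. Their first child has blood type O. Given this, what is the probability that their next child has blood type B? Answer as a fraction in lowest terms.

Possible genotypes: Luca ∈ {BB, BO}; Orla ∈ {BB, BO}.
Weight each parental genotype pair by prior × P(type-O child):
  BO × BO: posterior weight 1; P(next child type B) = 3/4.
Weighted sum = 3/4.

3/4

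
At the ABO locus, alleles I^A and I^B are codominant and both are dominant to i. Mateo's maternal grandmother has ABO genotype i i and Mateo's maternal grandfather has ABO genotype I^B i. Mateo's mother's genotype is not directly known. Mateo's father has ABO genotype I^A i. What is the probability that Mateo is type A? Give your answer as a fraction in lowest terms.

3/8

Mateo's mother's ABO genotype from i i × I^B i: 1/2 I^B i, 1/2 i i.
Crossing each possibility with the father I^A i and summing P(type A): 1/2·1/4 + 1/2·1/2 = 3/8.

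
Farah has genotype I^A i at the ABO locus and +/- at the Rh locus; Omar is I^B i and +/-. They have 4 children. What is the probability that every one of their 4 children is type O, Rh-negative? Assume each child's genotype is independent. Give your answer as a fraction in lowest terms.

ABO cross I^A i × I^B i → 1/4 O, 1/4 A, 1/4 B, 1/4 AB.
Rh cross +/- × +/- → 3/4 Rh+, 1/4 Rh-; so P(type O, Rh-negative) = 1/4 × 1/4 = 1/16 per child.
All 4 independent: (1/16)^4 = 1/65536.

1/65536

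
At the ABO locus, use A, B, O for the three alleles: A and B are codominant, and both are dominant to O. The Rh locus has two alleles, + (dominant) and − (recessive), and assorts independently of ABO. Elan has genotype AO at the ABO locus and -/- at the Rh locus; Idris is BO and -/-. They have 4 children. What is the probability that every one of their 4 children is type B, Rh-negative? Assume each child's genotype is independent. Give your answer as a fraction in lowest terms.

ABO cross AO × BO → 1/4 O, 1/4 A, 1/4 B, 1/4 AB.
Rh cross -/- × -/- → 1 Rh-; so P(type B, Rh-negative) = 1/4 × 1 = 1/4 per child.
All 4 independent: (1/4)^4 = 1/256.

1/256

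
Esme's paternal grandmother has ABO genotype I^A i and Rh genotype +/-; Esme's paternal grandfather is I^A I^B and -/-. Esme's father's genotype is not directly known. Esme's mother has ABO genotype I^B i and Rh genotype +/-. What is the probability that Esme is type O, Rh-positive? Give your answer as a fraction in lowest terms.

Esme's father's ABO genotype from I^A i × I^A I^B: 1/4 I^A I^A, 1/4 I^A I^B, 1/4 I^A i, 1/4 I^B i.
Crossing each possibility with the mother I^B i and summing P(type O): 1/4·0 + 1/4·0 + 1/4·1/4 + 1/4·1/4 = 1/8.
Similarly for Rh via the father's Rh distribution: P(Rh+) = 5/8.
Independent loci: 1/8 × 5/8 = 5/64.

5/64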